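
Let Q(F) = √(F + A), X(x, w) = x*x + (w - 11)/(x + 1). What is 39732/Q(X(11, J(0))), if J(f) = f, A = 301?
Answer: 79464*√15159/5053 ≈ 1936.2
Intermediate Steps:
X(x, w) = x² + (-11 + w)/(1 + x)
Q(F) = √(301 + F) (Q(F) = √(F + 301) = √(301 + F))
39732/Q(X(11, J(0))) = 39732/(√(301 + (-11 + 0 + 11² + 11³)/(1 + 11))) = 39732/(√(301 + (-11 + 0 + 121 + 1331)/12)) = 39732/(√(301 + (1/12)*1441)) = 39732/(√(301 + 1441/12)) = 39732/(√(5053/12)) = 39732/((√15159/6)) = 39732*(2*√15159/5053) = 79464*√15159/5053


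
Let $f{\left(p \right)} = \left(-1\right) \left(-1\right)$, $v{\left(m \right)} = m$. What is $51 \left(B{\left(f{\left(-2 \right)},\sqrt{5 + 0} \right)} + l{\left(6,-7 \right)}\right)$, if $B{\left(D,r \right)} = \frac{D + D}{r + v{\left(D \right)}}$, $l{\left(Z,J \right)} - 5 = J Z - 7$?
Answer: $- \frac{4539}{2} + \frac{51 \sqrt{5}}{2} \approx -2212.5$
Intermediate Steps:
$f{\left(p \right)} = 1$
$l{\left(Z,J \right)} = -2 + J Z$ ($l{\left(Z,J \right)} = 5 + \left(J Z - 7\right) = 5 + \left(-7 + J Z\right) = -2 + J Z$)
$B{\left(D,r \right)} = \frac{2 D}{D + r}$ ($B{\left(D,r \right)} = \frac{D + D}{r + D} = \frac{2 D}{D + r}$)
$51 \left(B{\left(f{\left(-2 \right)},\sqrt{5 + 0} \right)} + l{\left(6,-7 \right)}\right) = 51 \left(2 \cdot 1 \frac{1}{1 + \sqrt{5 + 0}} - 44\right) = 51 \left(2 \cdot 1 \frac{1}{1 + \sqrt{5}} - 44\right) = 51 \left(\frac{2}{1 + \sqrt{5}} - 44\right) = 51 \left(-44 + \frac{2}{1 + \sqrt{5}}\right) = -2244 + \frac{102}{1 + \sqrt{5}}$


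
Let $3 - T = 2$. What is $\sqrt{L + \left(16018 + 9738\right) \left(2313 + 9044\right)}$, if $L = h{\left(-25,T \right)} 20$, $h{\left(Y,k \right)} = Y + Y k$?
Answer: $58 \sqrt{86953} \approx 17103.0$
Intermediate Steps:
$T = 1$ ($T = 3 - 2 = 1$)
$L = -1000$ ($L = - 25 \left(1 + 1\right) 20 = \left(-25\right) 2 \cdot 20 = \left(-50\right) 20 = -1000$)
$\sqrt{L + \left(16018 + 9738\right) \left(2313 + 9044\right)} = \sqrt{-1000 + \left(16018 + 9738\right) \left(2313 + 9044\right)} = \sqrt{-1000 + 25756 \cdot 11357} = \sqrt{-1000 + 292510892} = \sqrt{292509892} = 58 \sqrt{86953}$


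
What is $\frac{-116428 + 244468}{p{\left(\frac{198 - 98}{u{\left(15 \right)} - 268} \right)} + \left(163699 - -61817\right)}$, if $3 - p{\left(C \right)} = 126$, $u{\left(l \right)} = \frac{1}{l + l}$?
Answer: $\frac{42680}{75131} \approx 0.56807$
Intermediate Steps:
$u{\left(l \right)} = \frac{1}{2 l}$
$p{\left(C \right)} = -123$ ($p{\left(C \right)} = 3 - 126 = -123$)
$\frac{-116428 + 244468}{p{\left(\frac{198 - 98}{u{\left(15 \right)} - 268} \right)} + \left(163699 - -61817\right)} = \frac{-116428 + 244468}{-123 + \left(163699 - -61817\right)} = \frac{128040}{-123 + \left(163699 + 61817\right)} = \frac{128040}{-123 + 225516} = \frac{128040}{225393} = 128040 \cdot \frac{1}{225393} = \frac{42680}{75131}$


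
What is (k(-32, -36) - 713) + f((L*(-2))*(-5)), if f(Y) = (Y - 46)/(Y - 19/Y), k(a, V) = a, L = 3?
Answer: -656825/881 ≈ -745.54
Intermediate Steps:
f(Y) = (-46 + Y)/(Y - 19/Y)
(k(-32, -36) - 713) + f((L*(-2))*(-5)) = (-32 - 713) + ((3*(-2))*(-5))*(-46 + (3*(-2))*(-5))/(-19 + ((3*(-2))*(-5))**2) = -745 + (-6*(-5))*(-46 - 6*(-5))/(-19 + (-6*(-5))**2) = -745 + 30*(-46 + 30)/(-19 + 30**2) = -745 + 30*(-16)/(-19 + 900) = -745 + 30*(-16)/881 = -745 + 30*(1/881)*(-16) = -745 - 480/881 = -656825/881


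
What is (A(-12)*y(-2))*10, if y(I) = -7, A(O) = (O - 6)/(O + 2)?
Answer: -126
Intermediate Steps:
A(O) = (-6 + O)/(2 + O)
(A(-12)*y(-2))*10 = (((-6 - 12)/(2 - 12))*(-7))*10 = ((-18/(-10))*(-7))*10 = (-⅒*(-18)*(-7))*10 = ((9/5)*(-7))*10 = -63/5*10 = -126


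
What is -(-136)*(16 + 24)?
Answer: 5440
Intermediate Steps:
-(-136)*(16 + 24) = -(-136)*40 = -1*(-5440) = 5440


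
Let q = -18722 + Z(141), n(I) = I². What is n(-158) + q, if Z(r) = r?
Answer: 6383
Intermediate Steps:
q = -18581 (q = -18722 + 141 = -18581)
n(-158) + q = (-158)² - 18581 = 24964 - 18581 = 6383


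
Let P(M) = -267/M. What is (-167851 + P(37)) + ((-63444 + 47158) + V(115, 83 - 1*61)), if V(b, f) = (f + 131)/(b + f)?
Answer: -933421371/5069 ≈ -1.8414e+5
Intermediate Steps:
V(b, f) = (131 + f)/(b + f)
(-167851 + P(37)) + ((-63444 + 47158) + V(115, 83 - 1*61)) = (-167851 - 267/37) + ((-63444 + 47158) + (131 + (83 - 1*61))/(115 + (83 - 1*61))) = (-167851 - 267*1/37) + (-16286 + (131 + (83 - 61))/(115 + (83 - 61))) = (-167851 - 267/37) + (-16286 + (131 + 22)/(115 + 22)) = -6210754/37 + (-16286 + 153/137) = -6210754/37 - 2231029/137 = -933421371/5069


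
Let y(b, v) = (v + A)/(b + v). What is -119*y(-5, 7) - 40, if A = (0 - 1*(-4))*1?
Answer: -1389/2 ≈ -694.50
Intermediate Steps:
A = 4 (A = (0 + 4)*1 = 4*1 = 4)
y(b, v) = (4 + v)/(b + v) (y(b, v) = (v + 4)/(b + v) = (4 + v)/(b + v))
-119*y(-5, 7) - 40 = -119*(4 + 7)/(-5 + 7) - 40 = -119*11/2 - 40 = -1309/2 - 40 = -1389/2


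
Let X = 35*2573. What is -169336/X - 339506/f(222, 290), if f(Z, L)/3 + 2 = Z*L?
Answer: -31639375927/8696341185 ≈ -3.6382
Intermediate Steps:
X = 90055
f(Z, L) = -6 + 3*L*Z (f(Z, L) = -6 + 3*(Z*L) = -6 + 3*(L*Z) = -6 + 3*L*Z)
-169336/X - 339506/f(222, 290) = -169336/90055 - 339506/(-6 + 3*290*222) = -169336*1/90055 - 339506/(-6 + 193140) = -169336/90055 - 339506/193134 = -169336/90055 - 339506*1/193134 = -169336/90055 - 169753/96567 = -31639375927/8696341185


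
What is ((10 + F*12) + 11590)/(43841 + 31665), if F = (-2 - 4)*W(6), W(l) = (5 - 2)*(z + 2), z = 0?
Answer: 5584/37753 ≈ 0.14791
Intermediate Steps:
W(l) = 6 (W(l) = (5 - 2)*(0 + 2) = 3*2 = 6)
F = -36 (F = (-2 - 4)*6 = -6*6 = -36)
((10 + F*12) + 11590)/(43841 + 31665) = ((10 - 36*12) + 11590)/(43841 + 31665) = ((10 - 432) + 11590)/75506 = (-422 + 11590)*(1/75506) = 11168*(1/75506) = 5584/37753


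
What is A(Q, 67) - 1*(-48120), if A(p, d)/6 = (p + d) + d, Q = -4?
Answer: 48900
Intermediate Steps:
A(p, d) = 6*p + 12*d (A(p, d) = 6*((p + d) + d) = 6*((d + p) + d) = 6*(p + 2*d) = 6*p + 12*d)
A(Q, 67) - 1*(-48120) = (6*(-4) + 12*67) - 1*(-48120) = (-24 + 804) + 48120 = 780 + 48120 = 48900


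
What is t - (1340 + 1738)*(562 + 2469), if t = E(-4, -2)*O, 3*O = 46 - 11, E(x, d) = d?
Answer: -27988324/3 ≈ -9.3294e+6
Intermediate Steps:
O = 35/3 (O = (46 - 11)/3 = (1/3)*35 = 35/3 ≈ 11.667)
t = -70/3 (t = -2*35/3 = -70/3 ≈ -23.333)
t - (1340 + 1738)*(562 + 2469) = -70/3 - (1340 + 1738)*(562 + 2469) = -70/3 - 3078*3031 = -70/3 - 1*9329418 = -70/3 - 9329418 = -27988324/3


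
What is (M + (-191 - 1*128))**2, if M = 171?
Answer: 21904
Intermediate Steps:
(M + (-191 - 1*128))**2 = (171 + (-191 - 1*128))**2 = (171 + (-191 - 128))**2 = (171 - 319)**2 = (-148)**2 = 21904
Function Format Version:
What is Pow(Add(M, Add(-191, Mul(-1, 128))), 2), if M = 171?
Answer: 21904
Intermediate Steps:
Pow(Add(M, Add(-191, Mul(-1, 128))), 2) = Pow(Add(171, Add(-191, Mul(-1, 128))), 2) = Pow(Add(171, Add(-191, -128)), 2) = Pow(Add(171, -319), 2) = Pow(-148, 2) = 21904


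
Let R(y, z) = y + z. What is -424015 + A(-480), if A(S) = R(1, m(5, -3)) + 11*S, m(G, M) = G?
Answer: -429289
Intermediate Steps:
A(S) = 6 + 11*S (A(S) = (1 + 5) + 11*S = 6 + 11*S)
-424015 + A(-480) = -424015 + (6 + 11*(-480)) = -424015 + (6 - 5280) = -424015 - 5274 = -429289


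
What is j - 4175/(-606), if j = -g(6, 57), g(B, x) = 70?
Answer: -38245/606 ≈ -63.111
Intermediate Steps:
j = -70 (j = -1*70 = -70)
j - 4175/(-606) = -70 - 4175/(-606) = -70 - 4175*(-1/606) = -70 + 4175/606 = -38245/606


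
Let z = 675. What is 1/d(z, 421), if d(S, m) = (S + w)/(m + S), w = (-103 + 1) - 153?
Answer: 274/105 ≈ 2.6095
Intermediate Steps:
w = -255 (w = -102 - 153 = -255)
d(S, m) = (-255 + S)/(S + m) (d(S, m) = (S - 255)/(m + S) = (-255 + S)/(S + m))
1/d(z, 421) = 1/((-255 + 675)/(675 + 421)) = 1/(420/1096) = 1/((1/1096)*420) = 1/(105/274) = 274/105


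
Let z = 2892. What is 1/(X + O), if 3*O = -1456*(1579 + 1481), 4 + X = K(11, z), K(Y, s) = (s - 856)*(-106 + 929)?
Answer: 1/190504 ≈ 5.2492e-6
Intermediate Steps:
K(Y, s) = -704488 + 823*s (K(Y, s) = (-856 + s)*823 = -704488 + 823*s)
X = 1675624 (X = -4 + (-704488 + 823*2892) = -4 + (-704488 + 2380116) = -4 + 1675628 = 1675624)
O = -1485120 (O = (-1456*(1579 + 1481))/3 = (-1456*3060)/3 = (⅓)*(-4455360) = -1485120)
1/(X + O) = 1/(1675624 - 1485120) = 1/190504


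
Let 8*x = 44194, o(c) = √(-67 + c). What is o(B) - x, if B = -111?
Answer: -22097/4 + I*√178 ≈ -5524.3 + 13.342*I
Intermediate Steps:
x = 22097/4 (x = (⅛)*44194 = 22097/4 ≈ 5524.3)
o(B) - x = √(-67 - 111) - 1*22097/4 = √(-178) - 22097/4 = I*√178 - 22097/4 = -22097/4 + I*√178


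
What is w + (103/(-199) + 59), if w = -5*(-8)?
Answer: 19598/199 ≈ 98.482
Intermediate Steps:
w = 40
w + (103/(-199) + 59) = 40 + (103/(-199) + 59) = 40 + (103*(-1/199) + 59) = 40 + (-103/199 + 59) = 40 + 11638/199 = 19598/199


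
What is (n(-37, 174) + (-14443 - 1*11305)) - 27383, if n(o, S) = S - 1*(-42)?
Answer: -52915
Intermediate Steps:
n(o, S) = 42 + S (n(o, S) = S + 42 = 42 + S)
(n(-37, 174) + (-14443 - 1*11305)) - 27383 = ((42 + 174) + (-14443 - 1*11305)) - 27383 = (216 + (-14443 - 11305)) - 27383 = (216 - 25748) - 27383 = -25532 - 27383 = -52915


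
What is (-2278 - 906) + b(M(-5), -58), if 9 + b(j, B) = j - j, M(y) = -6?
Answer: -3193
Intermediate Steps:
b(j, B) = -9 (b(j, B) = -9 + (j - j) = -9 + 0 = -9)
(-2278 - 906) + b(M(-5), -58) = (-2278 - 906) - 9 = -3184 - 9 = -3193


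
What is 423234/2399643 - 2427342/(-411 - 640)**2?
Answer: -595249948808/294516450827 ≈ -2.0211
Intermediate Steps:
423234/2399643 - 2427342/(-411 - 640)**2 = 423234*(1/2399643) - 2427342/((-1051)**2) = 47026/266627 - 2427342/1104601 = -595249948808/294516450827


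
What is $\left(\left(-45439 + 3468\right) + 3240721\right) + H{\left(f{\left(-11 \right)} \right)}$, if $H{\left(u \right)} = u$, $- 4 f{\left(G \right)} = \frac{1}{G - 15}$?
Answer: $\frac{332670001}{104} \approx 3.1988 \cdot 10^{6}$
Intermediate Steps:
$f{\left(G \right)} = - \frac{1}{4 \left(-15 + G\right)}$ ($f{\left(G \right)} = - \frac{1}{4 \left(G - 15\right)} = - \frac{1}{4 \left(-15 + G\right)}$)
$\left(\left(-45439 + 3468\right) + 3240721\right) + H{\left(f{\left(-11 \right)} \right)} = \left(\left(-45439 + 3468\right) + 3240721\right) - \frac{1}{-60 + 4 \left(-11\right)} = \left(-41971 + 3240721\right) - \frac{1}{-60 - 44} = 3198750 - \frac{1}{-104} = 3198750 - - \frac{1}{104} = 3198750 + \frac{1}{104} = \frac{332670001}{104}$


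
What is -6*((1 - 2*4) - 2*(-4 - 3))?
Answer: -42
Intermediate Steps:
-6*((1 - 2*4) - 2*(-4 - 3)) = -6*((1 - 8) - 2*(-7)) = -6*(-7 + 14) = -6*7 = -42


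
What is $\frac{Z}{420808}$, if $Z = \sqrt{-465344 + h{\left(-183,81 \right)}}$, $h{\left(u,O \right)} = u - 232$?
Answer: $\frac{3 i \sqrt{51751}}{420808} \approx 0.0016218 i$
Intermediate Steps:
$h{\left(u,O \right)} = -232 + u$
$Z = 3 i \sqrt{51751}$ ($Z = \sqrt{-465344 - 415} = \sqrt{-465759} = 3 i \sqrt{51751} \approx 682.47 i$)
$\frac{Z}{420808} = \frac{3 i \sqrt{51751}}{420808}$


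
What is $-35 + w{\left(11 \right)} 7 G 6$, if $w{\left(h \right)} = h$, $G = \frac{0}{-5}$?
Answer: $-35$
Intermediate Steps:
$G = 0$ ($G = 0 \left(- \frac{1}{5}\right) = 0$)
$-35 + w{\left(11 \right)} 7 G 6 = -35 + 11 \cdot 7 \cdot 0 \cdot 6 = -35 + 11 \cdot 0 \cdot 6 = -35 + 11 \cdot 0 = -35 + 0 = -35$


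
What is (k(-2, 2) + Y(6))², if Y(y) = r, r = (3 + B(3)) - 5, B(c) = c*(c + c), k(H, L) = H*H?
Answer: 400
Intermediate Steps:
k(H, L) = H²
B(c) = 2*c² (B(c) = c*(2*c) = 2*c²)
r = 16 (r = (3 + 2*3²) - 5 = (3 + 2*9) - 5 = (3 + 18) - 5 = 21 - 5 = 16)
Y(y) = 16
(k(-2, 2) + Y(6))² = ((-2)² + 16)² = (4 + 16)² = 20² = 400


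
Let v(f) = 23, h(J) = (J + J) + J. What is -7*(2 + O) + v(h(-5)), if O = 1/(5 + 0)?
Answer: 38/5 ≈ 7.6000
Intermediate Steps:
h(J) = 3*J (h(J) = 2*J + J = 3*J)
O = 1/5 ≈ 0.20000
-7*(2 + O) + v(h(-5)) = -7*(2 + 1/5) + 23 = -7*11/5 + 23 = -77/5 + 23 = 38/5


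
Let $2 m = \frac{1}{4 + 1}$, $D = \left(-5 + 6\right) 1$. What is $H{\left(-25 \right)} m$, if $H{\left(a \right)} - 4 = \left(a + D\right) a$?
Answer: $\frac{302}{5} \approx 60.4$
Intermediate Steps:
$D = 1$ ($D = 1 \cdot 1 = 1$)
$m = \frac{1}{10}$ ($m = \frac{1}{2 \left(4 + 1\right)} = \frac{1}{2 \cdot 5} = \frac{1}{2} \cdot \frac{1}{5} = \frac{1}{10} \approx 0.1$)
$H{\left(a \right)} = 4 + a \left(1 + a\right)$ ($H{\left(a \right)} = 4 + \left(a + 1\right) a = 4 + \left(1 + a\right) a = 4 + a \left(1 + a\right)$)
$H{\left(-25 \right)} m = \left(4 - 25 + \left(-25\right)^{2}\right) \frac{1}{10} = \left(4 - 25 + 625\right) \frac{1}{10} = 604 \cdot \frac{1}{10} = \frac{302}{5}$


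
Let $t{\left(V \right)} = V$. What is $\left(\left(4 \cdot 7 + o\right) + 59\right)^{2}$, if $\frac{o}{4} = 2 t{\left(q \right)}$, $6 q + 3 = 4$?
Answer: $\frac{70225}{9} \approx 7802.8$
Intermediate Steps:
$q = \frac{1}{6}$ ($q = - \frac{1}{2} + \frac{1}{6} \cdot 4 = - \frac{1}{2} + \frac{2}{3} = \frac{1}{6} \approx 0.16667$)
$o = \frac{4}{3}$ ($o = 4 \cdot 2 \cdot \frac{1}{6} = 4 \cdot \frac{1}{3} = \frac{4}{3} \approx 1.3333$)
$\left(\left(4 \cdot 7 + o\right) + 59\right)^{2} = \left(\left(4 \cdot 7 + \frac{4}{3}\right) + 59\right)^{2} = \left(\left(28 + \frac{4}{3}\right) + 59\right)^{2} = \left(\frac{88}{3} + 59\right)^{2} = \left(\frac{265}{3}\right)^{2} = \frac{70225}{9}$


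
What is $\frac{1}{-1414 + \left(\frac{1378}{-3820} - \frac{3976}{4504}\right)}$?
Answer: $- \frac{1075330}{1521853797} \approx -0.00070659$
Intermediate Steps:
$\frac{1}{-1414 + \left(\frac{1378}{-3820} - \frac{3976}{4504}\right)} = \frac{1}{-1414 + \left(1378 \left(- \frac{1}{3820}\right) - \frac{497}{563}\right)} = \frac{1}{-1414 - \frac{1337177}{1075330}} = \frac{1}{- \frac{1521853797}{1075330}} = - \frac{1075330}{1521853797}$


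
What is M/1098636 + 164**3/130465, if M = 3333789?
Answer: 1760321551423/47777848580 ≈ 36.844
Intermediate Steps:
M/1098636 + 164**3/130465 = 3333789/1098636 + 164**3/130465 = 3333789*(1/1098636) + 4410944*(1/130465) = 1111263/366212 + 4410944/130465 = 1760321551423/47777848580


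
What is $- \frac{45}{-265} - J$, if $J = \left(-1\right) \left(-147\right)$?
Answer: $- \frac{7782}{53} \approx -146.83$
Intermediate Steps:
$J = 147$
$- \frac{45}{-265} - J = - \frac{45}{-265} - 147 = \left(-45\right) \left(- \frac{1}{265}\right) - 147 = \frac{9}{53} - 147 = - \frac{7782}{53}$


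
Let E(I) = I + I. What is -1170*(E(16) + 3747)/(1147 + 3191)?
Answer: -245635/241 ≈ -1019.2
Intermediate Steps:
E(I) = 2*I
-1170*(E(16) + 3747)/(1147 + 3191) = -1170*(2*16 + 3747)/(1147 + 3191) = -1170*(32 + 3747)/4338 = -4421430/4338 = -1170*3779/4338 = -245635/241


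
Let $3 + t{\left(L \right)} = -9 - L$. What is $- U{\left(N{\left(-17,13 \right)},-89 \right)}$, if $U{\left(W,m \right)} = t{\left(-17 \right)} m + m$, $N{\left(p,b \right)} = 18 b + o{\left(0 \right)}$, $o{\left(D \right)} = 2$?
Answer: $534$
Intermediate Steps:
$t{\left(L \right)} = -12 - L$ ($t{\left(L \right)} = -3 - \left(9 + L\right) = -12 - L$)
$N{\left(p,b \right)} = 2 + 18 b$ ($N{\left(p,b \right)} = 18 b + 2 = 2 + 18 b$)
$U{\left(W,m \right)} = 6 m$ ($U{\left(W,m \right)} = \left(-12 - -17\right) m + m = \left(-12 + 17\right) m + m = 5 m + m = 6 m$)
$- U{\left(N{\left(-17,13 \right)},-89 \right)} = - 6 \left(-89\right) = \left(-1\right) \left(-534\right) = 534$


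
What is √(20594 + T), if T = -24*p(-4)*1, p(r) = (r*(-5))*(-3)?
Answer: √22034 ≈ 148.44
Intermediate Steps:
p(r) = 15*r (p(r) = -5*r*(-3) = 15*r)
T = 1440 (T = -360*(-4)*1 = -24*(-60)*1 = 1440*1 = 1440)
√(20594 + T) = √(20594 + 1440) = √22034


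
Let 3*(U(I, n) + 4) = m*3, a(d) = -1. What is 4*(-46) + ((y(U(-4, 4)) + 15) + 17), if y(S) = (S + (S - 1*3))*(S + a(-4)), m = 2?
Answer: -131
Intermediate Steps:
U(I, n) = -2 (U(I, n) = -4 + (2*3)/3 = -4 + (1/3)*6 = -4 + 2 = -2)
y(S) = (-1 + S)*(-3 + 2*S) (y(S) = (S + (S - 1*3))*(S - 1) = (S + (S - 3))*(-1 + S) = (S + (-3 + S))*(-1 + S) = (-3 + 2*S)*(-1 + S) = (-1 + S)*(-3 + 2*S))
4*(-46) + ((y(U(-4, 4)) + 15) + 17) = 4*(-46) + (((3 - 5*(-2) + 2*(-2)**2) + 15) + 17) = -184 + (((3 + 10 + 2*4) + 15) + 17) = -184 + (((3 + 10 + 8) + 15) + 17) = -184 + ((21 + 15) + 17) = -184 + (36 + 17) = -184 + 53 = -131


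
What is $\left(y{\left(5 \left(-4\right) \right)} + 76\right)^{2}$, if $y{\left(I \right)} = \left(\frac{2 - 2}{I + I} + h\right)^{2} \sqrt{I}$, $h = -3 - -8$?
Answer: $-6724 + 7600 i \sqrt{5} \approx -6724.0 + 16994.0 i$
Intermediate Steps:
$h = 5$ ($h = -3 + 8 = 5$)
$y{\left(I \right)} = 25 \sqrt{I}$ ($y{\left(I \right)} = \left(\frac{2 - 2}{I + I} + 5\right)^{2} \sqrt{I} = \left(\frac{0}{2 I} + 5\right)^{2} \sqrt{I} = \left(0 \frac{1}{2 I} + 5\right)^{2} \sqrt{I} = \left(0 + 5\right)^{2} \sqrt{I} = 5^{2} \sqrt{I} = 25 \sqrt{I}$)
$\left(y{\left(5 \left(-4\right) \right)} + 76\right)^{2} = \left(25 \sqrt{5 \left(-4\right)} + 76\right)^{2} = \left(25 \sqrt{-20} + 76\right)^{2} = \left(25 \cdot 2 i \sqrt{5} + 76\right)^{2} = \left(50 i \sqrt{5} + 76\right)^{2} = \left(76 + 50 i \sqrt{5}\right)^{2}$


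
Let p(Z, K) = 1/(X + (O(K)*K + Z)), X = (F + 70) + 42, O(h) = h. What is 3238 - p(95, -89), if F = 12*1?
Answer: 26357319/8140 ≈ 3238.0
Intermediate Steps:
F = 12
X = 124 (X = (12 + 70) + 42 = 82 + 42 = 124)
p(Z, K) = 1/(124 + Z + K**2) (p(Z, K) = 1/(124 + (K*K + Z)) = 1/(124 + (K**2 + Z)) = 1/(124 + (Z + K**2)) = 1/(124 + Z + K**2))
3238 - p(95, -89) = 3238 - 1/(124 + 95 + (-89)**2) = 3238 - 1/(124 + 95 + 7921) = 3238 - 1/8140 = 26357319/8140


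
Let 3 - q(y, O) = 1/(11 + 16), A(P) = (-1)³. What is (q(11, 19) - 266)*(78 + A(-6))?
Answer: -546854/27 ≈ -20254.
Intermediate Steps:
A(P) = -1
q(y, O) = 80/27 (q(y, O) = 3 - 1/(11 + 16) = 3 - 1/27 = 80/27)
(q(11, 19) - 266)*(78 + A(-6)) = (80/27 - 266)*(78 - 1) = -7102/27*77 = -546854/27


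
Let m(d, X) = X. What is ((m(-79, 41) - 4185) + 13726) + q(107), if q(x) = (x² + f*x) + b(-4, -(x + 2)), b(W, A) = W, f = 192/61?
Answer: 1303191/61 ≈ 21364.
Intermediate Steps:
f = 192/61 (f = 192*(1/61) = 192/61 ≈ 3.1475)
q(x) = -4 + x² + 192*x/61 (q(x) = (x² + 192*x/61) - 4 = -4 + x² + 192*x/61)
((m(-79, 41) - 4185) + 13726) + q(107) = ((41 - 4185) + 13726) + (-4 + 107² + (192/61)*107) = (-4144 + 13726) + (-4 + 11449 + 20544/61) = 9582 + 718689/61 = 1303191/61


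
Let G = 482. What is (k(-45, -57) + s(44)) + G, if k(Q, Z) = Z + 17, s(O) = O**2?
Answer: 2378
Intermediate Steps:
k(Q, Z) = 17 + Z
(k(-45, -57) + s(44)) + G = ((17 - 57) + 44**2) + 482 = (-40 + 1936) + 482 = 1896 + 482 = 2378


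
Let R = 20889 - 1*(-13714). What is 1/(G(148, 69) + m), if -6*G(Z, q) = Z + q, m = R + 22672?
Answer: 6/343433 ≈ 1.7471e-5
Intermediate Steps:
R = 34603 (R = 20889 + 13714 = 34603)
m = 57275 (m = 34603 + 22672 = 57275)
G(Z, q) = -Z/6 - q/6 (G(Z, q) = -(Z + q)/6 = -Z/6 - q/6)
1/(G(148, 69) + m) = 1/((-1/6*148 - 1/6*69) + 57275) = 1/((-74/3 - 23/2) + 57275) = 1/(-217/6 + 57275) = 1/(343433/6) = 6/343433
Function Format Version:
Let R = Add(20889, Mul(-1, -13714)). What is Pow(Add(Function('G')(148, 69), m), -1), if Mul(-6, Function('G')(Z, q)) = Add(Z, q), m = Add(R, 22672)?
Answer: Rational(6, 343433) ≈ 1.7471e-5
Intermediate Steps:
R = 34603 (R = Add(20889, 13714) = 34603)
m = 57275 (m = Add(34603, 22672) = 57275)
Function('G')(Z, q) = Add(Mul(Rational(-1, 6), Z), Mul(Rational(-1, 6), q)) (Function('G')(Z, q) = Mul(Rational(-1, 6), Add(Z, q)) = Add(Mul(Rational(-1, 6), Z), Mul(Rational(-1, 6), q)))
Pow(Add(Function('G')(148, 69), m), -1) = Pow(Add(Add(Mul(Rational(-1, 6), 148), Mul(Rational(-1, 6), 69)), 57275), -1) = Pow(Add(Add(Rational(-74, 3), Rational(-23, 2)), 57275), -1) = Pow(Add(Rational(-217, 6), 57275), -1) = Pow(Rational(343433, 6), -1) = Rational(6, 343433)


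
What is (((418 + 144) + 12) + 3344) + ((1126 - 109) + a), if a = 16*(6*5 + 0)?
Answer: 5415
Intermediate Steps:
a = 480 (a = 16*(30 + 0) = 16*30 = 480)
(((418 + 144) + 12) + 3344) + ((1126 - 109) + a) = (((418 + 144) + 12) + 3344) + ((1126 - 109) + 480) = ((562 + 12) + 3344) + (1017 + 480) = (574 + 3344) + 1497 = 3918 + 1497 = 5415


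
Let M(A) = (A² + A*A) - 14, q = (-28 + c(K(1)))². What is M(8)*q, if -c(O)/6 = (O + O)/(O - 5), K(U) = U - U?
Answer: 89376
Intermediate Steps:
K(U) = 0
c(O) = -12*O/(-5 + O) (c(O) = -6*(O + O)/(O - 5) = -6*2*O/(-5 + O) = -12*O/(-5 + O))
q = 784 (q = (-28 - 12*0/(-5 + 0))² = (-28 - 12*0/(-5))² = (-28 - 12*0*(-⅕))² = (-28 + 0)² = (-28)² = 784)
M(A) = -14 + 2*A² (M(A) = (A² + A²) - 14 = 2*A² - 14 = -14 + 2*A²)
M(8)*q = (-14 + 2*8²)*784 = (-14 + 2*64)*784 = (-14 + 128)*784 = 114*784 = 89376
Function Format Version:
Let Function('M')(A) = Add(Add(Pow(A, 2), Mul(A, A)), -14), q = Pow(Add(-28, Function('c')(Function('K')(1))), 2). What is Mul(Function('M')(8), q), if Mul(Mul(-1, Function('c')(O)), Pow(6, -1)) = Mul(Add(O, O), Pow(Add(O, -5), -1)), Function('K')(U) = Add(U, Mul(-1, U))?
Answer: 89376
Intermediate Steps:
Function('K')(U) = 0
Function('c')(O) = Mul(-12, O, Pow(Add(-5, O), -1)) (Function('c')(O) = Mul(-6, Mul(Add(O, O), Pow(Add(O, -5), -1))) = Mul(-6, Mul(Mul(2, O), Pow(Add(-5, O), -1))) = Mul(-6, Mul(2, O, Pow(Add(-5, O), -1))) = Mul(-12, O, Pow(Add(-5, O), -1)))
q = 784 (q = Pow(Add(-28, Mul(-12, 0, Pow(Add(-5, 0), -1))), 2) = Pow(Add(-28, Mul(-12, 0, Pow(-5, -1))), 2) = Pow(Add(-28, Mul(-12, 0, Rational(-1, 5))), 2) = Pow(Add(-28, 0), 2) = Pow(-28, 2) = 784)
Function('M')(A) = Add(-14, Mul(2, Pow(A, 2))) (Function('M')(A) = Add(Add(Pow(A, 2), Pow(A, 2)), -14) = Add(Mul(2, Pow(A, 2)), -14) = Add(-14, Mul(2, Pow(A, 2))))
Mul(Function('M')(8), q) = Mul(Add(-14, Mul(2, Pow(8, 2))), 784) = Mul(Add(-14, Mul(2, 64)), 784) = Mul(Add(-14, 128), 784) = Mul(114, 784) = 89376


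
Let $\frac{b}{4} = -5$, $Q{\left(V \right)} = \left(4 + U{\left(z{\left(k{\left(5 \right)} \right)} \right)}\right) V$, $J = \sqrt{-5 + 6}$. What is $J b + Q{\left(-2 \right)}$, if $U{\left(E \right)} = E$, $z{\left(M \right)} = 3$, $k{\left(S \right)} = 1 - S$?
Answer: $-34$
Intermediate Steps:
$J = 1$ ($J = \sqrt{1} = 1$)
$Q{\left(V \right)} = 7 V$ ($Q{\left(V \right)} = \left(4 + 3\right) V = 7 V$)
$b = -20$ ($b = 4 \left(-5\right) = -20$)
$J b + Q{\left(-2 \right)} = 1 \left(-20\right) + 7 \left(-2\right) = -20 - 14 = -34$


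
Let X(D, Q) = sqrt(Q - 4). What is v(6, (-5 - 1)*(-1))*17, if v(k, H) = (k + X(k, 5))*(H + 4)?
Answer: 1190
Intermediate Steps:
X(D, Q) = sqrt(-4 + Q)
v(k, H) = (1 + k)*(4 + H) (v(k, H) = (k + sqrt(-4 + 5))*(H + 4) = (k + sqrt(1))*(4 + H) = (k + 1)*(4 + H) = (1 + k)*(4 + H))
v(6, (-5 - 1)*(-1))*17 = (4 + (-5 - 1)*(-1) + 4*6 + ((-5 - 1)*(-1))*6)*17 = (4 - 6*(-1) + 24 - 6*(-1)*6)*17 = (4 + 6 + 24 + 6*6)*17 = (4 + 6 + 24 + 36)*17 = 70*17 = 1190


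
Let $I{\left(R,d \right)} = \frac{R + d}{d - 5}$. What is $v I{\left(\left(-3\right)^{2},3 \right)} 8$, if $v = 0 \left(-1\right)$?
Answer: $0$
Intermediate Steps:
$I{\left(R,d \right)} = \frac{R + d}{-5 + d}$
$v = 0$
$v I{\left(\left(-3\right)^{2},3 \right)} 8 = 0 \frac{\left(-3\right)^{2} + 3}{-5 + 3} \cdot 8 = 0 \frac{9 + 3}{-2} \cdot 8 = 0 \left(\left(- \frac{1}{2}\right) 12\right) 8 = 0 \left(-6\right) 8 = 0 \cdot 8 = 0$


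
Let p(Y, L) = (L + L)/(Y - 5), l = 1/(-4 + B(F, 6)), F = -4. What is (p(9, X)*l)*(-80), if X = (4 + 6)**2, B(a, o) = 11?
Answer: -4000/7 ≈ -571.43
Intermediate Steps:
X = 100 (X = 10**2 = 100)
l = 1/7 (l = 1/(-4 + 11) = 1/7 ≈ 0.14286)
p(Y, L) = 2*L/(-5 + Y) (p(Y, L) = (2*L)/(-5 + Y) = 2*L/(-5 + Y))
(p(9, X)*l)*(-80) = ((2*100/(-5 + 9))*(1/7))*(-80) = ((2*100/4)*(1/7))*(-80) = ((2*100*(1/4))*(1/7))*(-80) = (50*(1/7))*(-80) = (50/7)*(-80) = -4000/7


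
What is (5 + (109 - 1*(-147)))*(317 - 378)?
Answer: -15921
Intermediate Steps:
(5 + (109 - 1*(-147)))*(317 - 378) = (5 + (109 + 147))*(-61) = (5 + 256)*(-61) = 261*(-61) = -15921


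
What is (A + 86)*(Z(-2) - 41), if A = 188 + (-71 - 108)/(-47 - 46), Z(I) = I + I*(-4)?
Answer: -898135/93 ≈ -9657.4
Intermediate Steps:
Z(I) = -3*I (Z(I) = I - 4*I = -3*I)
A = 17663/93 (A = 188 - 179/(-93) = 188 - 179*(-1/93) = 188 + 179/93 = 17663/93 ≈ 189.92)
(A + 86)*(Z(-2) - 41) = (17663/93 + 86)*(-3*(-2) - 41) = 25661*(6 - 41)/93 = (25661/93)*(-35) = -898135/93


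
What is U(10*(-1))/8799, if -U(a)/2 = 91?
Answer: -26/1257 ≈ -0.020684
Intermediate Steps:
U(a) = -182 (U(a) = -2*91 = -182)
U(10*(-1))/8799 = -182/8799 = -182*1/8799 = -26/1257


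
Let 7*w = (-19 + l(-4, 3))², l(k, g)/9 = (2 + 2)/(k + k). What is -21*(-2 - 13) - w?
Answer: 6611/28 ≈ 236.11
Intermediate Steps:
l(k, g) = 18/k (l(k, g) = 9*((2 + 2)/(k + k)) = 9*(4/((2*k))) = 9*(4*(1/(2*k))) = 9*(2/k) = 18/k)
w = 2209/28 (w = (-19 + 18/(-4))²/7 = (-19 + 18*(-¼))²/7 = (-19 - 9/2)²/7 = (-47/2)²/7 = (⅐)*(2209/4) = 2209/28 ≈ 78.893)
-21*(-2 - 13) - w = -21*(-2 - 13) - 1*2209/28 = -21*(-15) - 2209/28 = 315 - 2209/28 = 6611/28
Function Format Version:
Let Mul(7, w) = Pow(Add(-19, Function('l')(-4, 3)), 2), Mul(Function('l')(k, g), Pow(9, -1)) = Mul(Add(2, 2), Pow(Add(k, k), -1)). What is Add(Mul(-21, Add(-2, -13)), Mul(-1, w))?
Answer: Rational(6611, 28) ≈ 236.11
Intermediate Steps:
Function('l')(k, g) = Mul(18, Pow(k, -1)) (Function('l')(k, g) = Mul(9, Mul(Add(2, 2), Pow(Add(k, k), -1))) = Mul(9, Mul(4, Pow(Mul(2, k), -1))) = Mul(9, Mul(4, Mul(Rational(1, 2), Pow(k, -1)))) = Mul(9, Mul(2, Pow(k, -1))) = Mul(18, Pow(k, -1)))
w = Rational(2209, 28) (w = Mul(Rational(1, 7), Pow(Add(-19, Mul(18, Pow(-4, -1))), 2)) = Mul(Rational(1, 7), Pow(Add(-19, Mul(18, Rational(-1, 4))), 2)) = Mul(Rational(1, 7), Pow(Add(-19, Rational(-9, 2)), 2)) = Mul(Rational(1, 7), Pow(Rational(-47, 2), 2)) = Mul(Rational(1, 7), Rational(2209, 4)) = Rational(2209, 28) ≈ 78.893)
Add(Mul(-21, Add(-2, -13)), Mul(-1, w)) = Add(Mul(-21, Add(-2, -13)), Mul(-1, Rational(2209, 28))) = Add(Mul(-21, -15), Rational(-2209, 28)) = Add(315, Rational(-2209, 28)) = Rational(6611, 28)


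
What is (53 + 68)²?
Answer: 14641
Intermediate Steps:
(53 + 68)² = 121² = 14641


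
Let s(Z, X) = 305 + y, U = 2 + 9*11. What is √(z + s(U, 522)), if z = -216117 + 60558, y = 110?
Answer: 2*I*√38786 ≈ 393.88*I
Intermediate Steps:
U = 101 (U = 2 + 99 = 101)
s(Z, X) = 415 (s(Z, X) = 305 + 110 = 415)
z = -155559
√(z + s(U, 522)) = √(-155559 + 415) = √(-155144) = 2*I*√38786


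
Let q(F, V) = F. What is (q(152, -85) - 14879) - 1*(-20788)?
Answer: 6061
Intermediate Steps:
(q(152, -85) - 14879) - 1*(-20788) = (152 - 14879) - 1*(-20788) = -14727 + 20788 = 6061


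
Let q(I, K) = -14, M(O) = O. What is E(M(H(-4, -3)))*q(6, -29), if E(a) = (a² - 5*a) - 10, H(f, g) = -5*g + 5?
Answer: -4060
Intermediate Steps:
H(f, g) = 5 - 5*g
E(a) = -10 + a² - 5*a
E(M(H(-4, -3)))*q(6, -29) = (-10 + (5 - 5*(-3))² - 5*(5 - 5*(-3)))*(-14) = (-10 + (5 + 15)² - 5*(5 + 15))*(-14) = (-10 + 20² - 5*20)*(-14) = (-10 + 400 - 100)*(-14) = 290*(-14) = -4060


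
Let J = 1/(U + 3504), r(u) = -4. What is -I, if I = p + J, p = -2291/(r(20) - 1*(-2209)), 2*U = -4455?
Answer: 1948171/1876455 ≈ 1.0382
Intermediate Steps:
U = -4455/2 (U = (½)*(-4455) = -4455/2 ≈ -2227.5)
J = 2/2553 (J = 1/(-4455/2 + 3504) = 1/(2553/2) = 2/2553 ≈ 0.00078339)
p = -2291/2205 (p = -2291/(-4 - 1*(-2209)) = -2291/(-4 + 2209) = -2291/2205 ≈ -1.0390)
I = -1948171/1876455 (I = -2291/2205 + 2/2553 = -1948171/1876455 ≈ -1.0382)
-I = -1*(-1948171/1876455) = 1948171/1876455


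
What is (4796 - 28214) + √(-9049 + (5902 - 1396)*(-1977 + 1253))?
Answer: -23418 + I*√3271393 ≈ -23418.0 + 1808.7*I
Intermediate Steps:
(4796 - 28214) + √(-9049 + (5902 - 1396)*(-1977 + 1253)) = -23418 + √(-9049 + 4506*(-724)) = -23418 + √(-9049 - 3262344) = -23418 + √(-3271393) = -23418 + I*√3271393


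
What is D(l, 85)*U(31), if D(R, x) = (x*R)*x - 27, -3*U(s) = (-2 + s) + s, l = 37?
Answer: -5345960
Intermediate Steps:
U(s) = ⅔ - 2*s/3 (U(s) = -((-2 + s) + s)/3 = -(-2 + 2*s)/3 = ⅔ - 2*s/3)
D(R, x) = -27 + R*x² (D(R, x) = (R*x)*x - 27 = R*x² - 27 = -27 + R*x²)
D(l, 85)*U(31) = (-27 + 37*85²)*(⅔ - ⅔*31) = (-27 + 37*7225)*(⅔ - 62/3) = (-27 + 267325)*(-20) = 267298*(-20) = -5345960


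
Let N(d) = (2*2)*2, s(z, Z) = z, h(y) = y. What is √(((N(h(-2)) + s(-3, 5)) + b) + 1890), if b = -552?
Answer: √1343 ≈ 36.647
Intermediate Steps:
N(d) = 8 (N(d) = 4*2 = 8)
√(((N(h(-2)) + s(-3, 5)) + b) + 1890) = √(((8 - 3) - 552) + 1890) = √((5 - 552) + 1890) = √(-547 + 1890) = √1343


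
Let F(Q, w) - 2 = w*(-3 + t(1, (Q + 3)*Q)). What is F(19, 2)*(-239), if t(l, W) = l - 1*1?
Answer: 956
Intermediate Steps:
t(l, W) = -1 + l (t(l, W) = l - 1 = -1 + l)
F(Q, w) = 2 - 3*w (F(Q, w) = 2 + w*(-3 + (-1 + 1)) = 2 + w*(-3 + 0) = 2 + w*(-3) = 2 - 3*w)
F(19, 2)*(-239) = (2 - 3*2)*(-239) = (2 - 6)*(-239) = -4*(-239) = 956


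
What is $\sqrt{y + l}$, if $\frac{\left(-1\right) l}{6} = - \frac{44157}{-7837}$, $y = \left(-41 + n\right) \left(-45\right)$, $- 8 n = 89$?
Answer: $\frac{3 \sqrt{252424143034}}{31348} \approx 48.081$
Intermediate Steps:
$n = - \frac{89}{8}$ ($n = \left(- \frac{1}{8}\right) 89 = - \frac{89}{8} \approx -11.125$)
$y = \frac{18765}{8}$ ($y = \left(-41 - \frac{89}{8}\right) \left(-45\right) = \left(- \frac{417}{8}\right) \left(-45\right) = \frac{18765}{8} \approx 2345.6$)
$l = - \frac{264942}{7837}$ ($l = - 6 \left(- \frac{44157}{-7837}\right) = - 6 \left(\left(-44157\right) \left(- \frac{1}{7837}\right)\right) = \left(-6\right) \frac{44157}{7837} = - \frac{264942}{7837} \approx -33.807$)
$\sqrt{y + l} = \sqrt{\frac{18765}{8} - \frac{264942}{7837}} = \sqrt{\frac{144941769}{62696}} = \frac{3 \sqrt{252424143034}}{31348}$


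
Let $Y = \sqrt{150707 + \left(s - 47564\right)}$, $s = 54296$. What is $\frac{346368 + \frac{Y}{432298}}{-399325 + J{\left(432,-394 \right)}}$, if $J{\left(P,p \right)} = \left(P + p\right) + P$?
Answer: $- \frac{346368}{398855} - \frac{\sqrt{157439}}{172424218790} \approx -0.86841$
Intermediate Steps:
$J{\left(P,p \right)} = p + 2 P$
$Y = \sqrt{157439}$ ($Y = \sqrt{150707 + \left(54296 - 47564\right)} = \sqrt{150707 + 6732} = \sqrt{157439} \approx 396.79$)
$\frac{346368 + \frac{Y}{432298}}{-399325 + J{\left(432,-394 \right)}} = \frac{346368 + \frac{\sqrt{157439}}{432298}}{-399325 + \left(-394 + 2 \cdot 432\right)} = \frac{346368 + \sqrt{157439} \cdot \frac{1}{432298}}{-399325 + \left(-394 + 864\right)} = \frac{346368 + \frac{\sqrt{157439}}{432298}}{-399325 + 470} = \frac{346368 + \frac{\sqrt{157439}}{432298}}{-398855} = \left(346368 + \frac{\sqrt{157439}}{432298}\right) \left(- \frac{1}{398855}\right) = - \frac{346368}{398855} - \frac{\sqrt{157439}}{172424218790}$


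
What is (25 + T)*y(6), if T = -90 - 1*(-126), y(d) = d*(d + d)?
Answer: 4392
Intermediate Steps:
y(d) = 2*d² (y(d) = d*(2*d) = 2*d²)
T = 36 (T = -90 + 126 = 36)
(25 + T)*y(6) = (25 + 36)*(2*6²) = 61*(2*36) = 61*72 = 4392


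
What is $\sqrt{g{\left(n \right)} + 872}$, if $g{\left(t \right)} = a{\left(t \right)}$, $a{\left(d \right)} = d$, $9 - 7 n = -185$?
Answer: $\frac{\sqrt{44086}}{7} \approx 29.995$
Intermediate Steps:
$n = \frac{194}{7}$ ($n = \frac{9}{7} - - \frac{185}{7} = \frac{9}{7} + \frac{185}{7} = \frac{194}{7} \approx 27.714$)
$g{\left(t \right)} = t$
$\sqrt{g{\left(n \right)} + 872} = \sqrt{\frac{194}{7} + 872} = \sqrt{\frac{6298}{7}} = \frac{\sqrt{44086}}{7}$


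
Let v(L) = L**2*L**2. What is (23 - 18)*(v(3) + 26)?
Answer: 535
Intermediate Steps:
v(L) = L**4
(23 - 18)*(v(3) + 26) = (23 - 18)*(3**4 + 26) = 5*(81 + 26) = 5*107 = 535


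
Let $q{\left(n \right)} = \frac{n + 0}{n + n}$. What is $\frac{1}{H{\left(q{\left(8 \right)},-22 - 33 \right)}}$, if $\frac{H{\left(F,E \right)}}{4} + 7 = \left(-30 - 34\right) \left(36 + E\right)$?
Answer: $\frac{1}{4836} \approx 0.00020678$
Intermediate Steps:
$q{\left(n \right)} = \frac{1}{2}$ ($q{\left(n \right)} = \frac{n}{2 n} = n \frac{1}{2 n} = \frac{1}{2}$)
$H{\left(F,E \right)} = -9244 - 256 E$ ($H{\left(F,E \right)} = -28 + 4 \left(-30 - 34\right) \left(36 + E\right) = -28 + 4 \left(- 64 \left(36 + E\right)\right) = -28 + 4 \left(-2304 - 64 E\right) = -28 - \left(9216 + 256 E\right) = -9244 - 256 E$)
$\frac{1}{H{\left(q{\left(8 \right)},-22 - 33 \right)}} = \frac{1}{-9244 - 256 \left(-22 - 33\right)} = \frac{1}{-9244 - -14080} = \frac{1}{-9244 + 14080} = \frac{1}{4836}$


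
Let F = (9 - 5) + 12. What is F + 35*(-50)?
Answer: -1734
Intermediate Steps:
F = 16 (F = 4 + 12 = 16)
F + 35*(-50) = 16 + 35*(-50) = 16 - 1750 = -1734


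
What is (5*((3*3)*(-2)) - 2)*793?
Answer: -72956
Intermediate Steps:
(5*((3*3)*(-2)) - 2)*793 = (5*(9*(-2)) - 2)*793 = (5*(-18) - 2)*793 = (-90 - 2)*793 = -92*793 = -72956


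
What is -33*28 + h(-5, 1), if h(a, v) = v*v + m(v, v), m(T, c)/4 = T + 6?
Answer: -895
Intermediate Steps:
m(T, c) = 24 + 4*T (m(T, c) = 4*(T + 6) = 4*(6 + T) = 24 + 4*T)
h(a, v) = 24 + v**2 + 4*v (h(a, v) = v*v + (24 + 4*v) = v**2 + (24 + 4*v) = 24 + v**2 + 4*v)
-33*28 + h(-5, 1) = -33*28 + (24 + 1**2 + 4*1) = -924 + (24 + 1 + 4) = -924 + 29 = -895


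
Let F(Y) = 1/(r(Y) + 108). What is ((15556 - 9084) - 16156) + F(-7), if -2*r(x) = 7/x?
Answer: -2101426/217 ≈ -9684.0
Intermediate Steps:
r(x) = -7/(2*x)
F(Y) = 1/(108 - 7/(2*Y)) (F(Y) = 1/(-7/(2*Y) + 108) = 1/(108 - 7/(2*Y)))
((15556 - 9084) - 16156) + F(-7) = ((15556 - 9084) - 16156) + 2*(-7)/(-7 + 216*(-7)) = (6472 - 16156) + 2*(-7)/(-7 - 1512) = -9684 + 2*(-7)/(-1519) = -9684 + 2*(-7)*(-1/1519) = -9684 + 2/217 = -2101426/217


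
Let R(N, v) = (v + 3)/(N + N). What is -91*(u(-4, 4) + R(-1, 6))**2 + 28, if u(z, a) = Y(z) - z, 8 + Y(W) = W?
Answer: -56763/4 ≈ -14191.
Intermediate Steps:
Y(W) = -8 + W
R(N, v) = (3 + v)/(2*N) (R(N, v) = (3 + v)/((2*N)) = (3 + v)*(1/(2*N)) = (3 + v)/(2*N))
u(z, a) = -8 (u(z, a) = (-8 + z) - z = -8)
-91*(u(-4, 4) + R(-1, 6))**2 + 28 = -91*(-8 + (1/2)*(3 + 6)/(-1))**2 + 28 = -91*(-8 + (1/2)*(-1)*9)**2 + 28 = -91*(-8 - 9/2)**2 + 28 = -91*(-25/2)**2 + 28 = -91*625/4 + 28 = -56875/4 + 28 = -56763/4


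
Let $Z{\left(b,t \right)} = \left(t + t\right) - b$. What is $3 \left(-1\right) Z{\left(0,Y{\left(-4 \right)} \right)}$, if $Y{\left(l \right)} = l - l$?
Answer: $0$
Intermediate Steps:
$Y{\left(l \right)} = 0$
$Z{\left(b,t \right)} = - b + 2 t$ ($Z{\left(b,t \right)} = 2 t - b = - b + 2 t$)
$3 \left(-1\right) Z{\left(0,Y{\left(-4 \right)} \right)} = 3 \left(-1\right) \left(\left(-1\right) 0 + 2 \cdot 0\right) = - 3 \left(0 + 0\right) = \left(-3\right) 0 = 0$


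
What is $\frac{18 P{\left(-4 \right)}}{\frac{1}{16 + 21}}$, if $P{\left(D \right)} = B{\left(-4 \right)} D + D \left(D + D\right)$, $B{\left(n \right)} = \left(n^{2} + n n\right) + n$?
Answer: $-53280$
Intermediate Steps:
$B{\left(n \right)} = n + 2 n^{2}$ ($B{\left(n \right)} = \left(n^{2} + n^{2}\right) + n = 2 n^{2} + n = n + 2 n^{2}$)
$P{\left(D \right)} = 2 D^{2} + 28 D$ ($P{\left(D \right)} = - 4 \left(1 + 2 \left(-4\right)\right) D + D \left(D + D\right) = - 4 \left(1 - 8\right) D + D 2 D = \left(-4\right) \left(-7\right) D + 2 D^{2} = 28 D + 2 D^{2} = 2 D^{2} + 28 D$)
$\frac{18 P{\left(-4 \right)}}{\frac{1}{16 + 21}} = \frac{18 \cdot 2 \left(-4\right) \left(14 - 4\right)}{\frac{1}{16 + 21}} = \frac{18 \cdot 2 \left(-4\right) 10}{\frac{1}{37}} = 18 \left(-80\right) \frac{1}{\frac{1}{37}} = \left(-1440\right) 37 = -53280$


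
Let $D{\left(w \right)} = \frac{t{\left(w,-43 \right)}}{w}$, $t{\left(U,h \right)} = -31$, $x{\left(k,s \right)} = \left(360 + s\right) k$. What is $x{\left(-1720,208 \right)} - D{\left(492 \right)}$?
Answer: $- \frac{480664289}{492} \approx -9.7696 \cdot 10^{5}$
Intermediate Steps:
$x{\left(k,s \right)} = k \left(360 + s\right)$
$D{\left(w \right)} = - \frac{31}{w}$
$x{\left(-1720,208 \right)} - D{\left(492 \right)} = - 1720 \left(360 + 208\right) - - \frac{31}{492} = \left(-1720\right) 568 - \left(-31\right) \frac{1}{492} = -976960 - - \frac{31}{492} = -976960 + \frac{31}{492} = - \frac{480664289}{492}$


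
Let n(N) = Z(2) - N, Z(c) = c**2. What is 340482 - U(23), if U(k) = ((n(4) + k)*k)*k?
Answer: 328315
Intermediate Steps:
n(N) = 4 - N (n(N) = 2**2 - N = 4 - N)
U(k) = k**3 (U(k) = (((4 - 1*4) + k)*k)*k = (((4 - 4) + k)*k)*k = ((0 + k)*k)*k = (k*k)*k = k**2*k = k**3)
340482 - U(23) = 340482 - 1*23**3 = 340482 - 1*12167 = 340482 - 12167 = 328315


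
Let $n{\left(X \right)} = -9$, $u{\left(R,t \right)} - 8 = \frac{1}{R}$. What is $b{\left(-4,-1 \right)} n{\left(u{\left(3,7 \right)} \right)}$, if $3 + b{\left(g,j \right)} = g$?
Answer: $63$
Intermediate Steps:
$u{\left(R,t \right)} = 8 + \frac{1}{R}$
$b{\left(g,j \right)} = -3 + g$
$b{\left(-4,-1 \right)} n{\left(u{\left(3,7 \right)} \right)} = \left(-3 - 4\right) \left(-9\right) = \left(-7\right) \left(-9\right) = 63$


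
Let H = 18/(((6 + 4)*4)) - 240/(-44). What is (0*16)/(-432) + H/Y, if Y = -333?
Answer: -433/24420 ≈ -0.017731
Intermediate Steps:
H = 1299/220 (H = 18/((10*4)) - 240*(-1/44) = 18/40 + 60/11 = 18*(1/40) + 60/11 = 9/20 + 60/11 = 1299/220 ≈ 5.9045)
(0*16)/(-432) + H/Y = (0*16)/(-432) + (1299/220)/(-333) = 0*(-1/432) + (1299/220)*(-1/333) = 0 - 433/24420 = -433/24420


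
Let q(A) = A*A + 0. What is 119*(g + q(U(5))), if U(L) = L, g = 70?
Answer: 11305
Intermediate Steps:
q(A) = A² (q(A) = A² + 0 = A²)
119*(g + q(U(5))) = 119*(70 + 5²) = 119*(70 + 25) = 119*95 = 11305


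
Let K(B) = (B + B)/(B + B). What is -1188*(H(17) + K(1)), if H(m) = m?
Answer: -21384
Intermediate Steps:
K(B) = 1 (K(B) = (2*B)/((2*B)) = (2*B)*(1/(2*B)) = 1)
-1188*(H(17) + K(1)) = -1188*(17 + 1) = -1188*18 = -21384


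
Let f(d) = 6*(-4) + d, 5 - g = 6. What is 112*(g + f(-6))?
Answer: -3472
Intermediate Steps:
g = -1 (g = 5 - 1*6 = 5 - 6 = -1)
f(d) = -24 + d
112*(g + f(-6)) = 112*(-1 + (-24 - 6)) = 112*(-1 - 30) = 112*(-31) = -3472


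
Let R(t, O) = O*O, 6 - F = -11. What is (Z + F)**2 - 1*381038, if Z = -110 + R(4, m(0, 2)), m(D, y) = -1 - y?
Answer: -373982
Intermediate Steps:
F = 17 (F = 6 - 1*(-11) = 6 + 11 = 17)
R(t, O) = O**2
Z = -101 (Z = -110 + (-1 - 1*2)**2 = -110 + (-1 - 2)**2 = -110 + (-3)**2 = -110 + 9 = -101)
(Z + F)**2 - 1*381038 = (-101 + 17)**2 - 1*381038 = (-84)**2 - 381038 = 7056 - 381038 = -373982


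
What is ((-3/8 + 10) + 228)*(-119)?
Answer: -226219/8 ≈ -28277.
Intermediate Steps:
((-3/8 + 10) + 228)*(-119) = (77/8 + 228)*(-119) = (1901/8)*(-119) = -226219/8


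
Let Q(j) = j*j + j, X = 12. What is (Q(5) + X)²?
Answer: 1764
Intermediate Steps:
Q(j) = j + j² (Q(j) = j² + j = j + j²)
(Q(5) + X)² = (5*(1 + 5) + 12)² = (5*6 + 12)² = (30 + 12)² = 42² = 1764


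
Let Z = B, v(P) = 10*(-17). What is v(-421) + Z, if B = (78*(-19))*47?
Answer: -69824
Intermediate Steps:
v(P) = -170
B = -69654 (B = -1482*47 = -69654)
Z = -69654
v(-421) + Z = -170 - 69654 = -69824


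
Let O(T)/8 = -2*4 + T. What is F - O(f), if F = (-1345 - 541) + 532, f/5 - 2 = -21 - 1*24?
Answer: 430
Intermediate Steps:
f = -215 (f = 10 + 5*(-21 - 1*24) = 10 + 5*(-21 - 24) = 10 + 5*(-45) = 10 - 225 = -215)
O(T) = -64 + 8*T (O(T) = 8*(-2*4 + T) = 8*(-8 + T) = -64 + 8*T)
F = -1354 (F = -1886 + 532 = -1354)
F - O(f) = -1354 - (-64 + 8*(-215)) = -1354 - (-64 - 1720) = -1354 - 1*(-1784) = -1354 + 1784 = 430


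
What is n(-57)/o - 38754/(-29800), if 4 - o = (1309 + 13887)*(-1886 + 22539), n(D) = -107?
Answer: 14208731531/10925842200 ≈ 1.3005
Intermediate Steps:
o = -313842984 (o = 4 - (1309 + 13887)*(-1886 + 22539) = 4 - 15196*20653 = 4 - 1*313842988 = 4 - 313842988 = -313842984)
n(-57)/o - 38754/(-29800) = -107/(-313842984) - 38754/(-29800) = -107*(-1/313842984) - 38754*(-1/29800) = 1/2933112 + 19377/14900 = 14208731531/10925842200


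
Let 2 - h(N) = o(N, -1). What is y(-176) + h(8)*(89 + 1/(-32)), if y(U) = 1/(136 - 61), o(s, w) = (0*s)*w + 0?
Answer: 213541/1200 ≈ 177.95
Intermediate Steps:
o(s, w) = 0 (o(s, w) = 0*w + 0 = 0 + 0 = 0)
h(N) = 2 (h(N) = 2 - 1*0 = 2 + 0 = 2)
y(U) = 1/75
y(-176) + h(8)*(89 + 1/(-32)) = 1/75 + 2*(89 + 1/(-32)) = 1/75 + 2*(89 - 1/32) = 1/75 + 2*(2847/32) = 1/75 + 2847/16 = 213541/1200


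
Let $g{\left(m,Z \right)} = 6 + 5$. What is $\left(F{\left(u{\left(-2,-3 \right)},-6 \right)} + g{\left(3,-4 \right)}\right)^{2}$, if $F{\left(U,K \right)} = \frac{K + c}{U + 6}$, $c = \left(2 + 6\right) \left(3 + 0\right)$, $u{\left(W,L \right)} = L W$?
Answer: $\frac{625}{4} \approx 156.25$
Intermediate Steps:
$g{\left(m,Z \right)} = 11$
$c = 24$ ($c = 8 \cdot 3 = 24$)
$F{\left(U,K \right)} = \frac{24 + K}{6 + U}$ ($F{\left(U,K \right)} = \frac{K + 24}{U + 6} = \frac{24 + K}{6 + U}$)
$\left(F{\left(u{\left(-2,-3 \right)},-6 \right)} + g{\left(3,-4 \right)}\right)^{2} = \left(\frac{24 - 6}{6 - -6} + 11\right)^{2} = \left(\frac{1}{6 + 6} \cdot 18 + 11\right)^{2} = \left(\frac{1}{12} \cdot 18 + 11\right)^{2} = \left(\frac{3}{2} + 11\right)^{2} = \left(\frac{25}{2}\right)^{2} = \frac{625}{4}$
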